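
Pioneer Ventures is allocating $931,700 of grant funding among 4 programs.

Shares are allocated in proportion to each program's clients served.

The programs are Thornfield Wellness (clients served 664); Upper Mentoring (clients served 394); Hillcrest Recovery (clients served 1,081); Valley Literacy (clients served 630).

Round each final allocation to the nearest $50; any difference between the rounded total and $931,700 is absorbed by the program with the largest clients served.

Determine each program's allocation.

Clients served total: 664 + 394 + 1,081 + 630 = 2,769.
Pro-rata amounts: Thornfield Wellness 223,419.57; Upper Mentoring 132,571.25; Hillcrest Recovery 363,729.76; Valley Literacy 211,979.41.
Rounded to nearest $50: Thornfield Wellness $223,400; Upper Mentoring $132,550; Hillcrest Recovery $363,750; Valley Literacy $212,000. Sum = $931,700.
No rounding difference to absorb.

Thornfield Wellness: $223,400; Upper Mentoring: $132,550; Hillcrest Recovery: $363,750; Valley Literacy: $212,000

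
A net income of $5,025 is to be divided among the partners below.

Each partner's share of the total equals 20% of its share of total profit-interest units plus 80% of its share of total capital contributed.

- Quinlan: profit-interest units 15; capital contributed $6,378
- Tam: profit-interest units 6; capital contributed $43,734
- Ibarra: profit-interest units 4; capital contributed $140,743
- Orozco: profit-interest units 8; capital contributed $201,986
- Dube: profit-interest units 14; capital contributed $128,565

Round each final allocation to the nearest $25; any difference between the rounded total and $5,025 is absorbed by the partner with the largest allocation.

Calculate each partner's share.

Totals — profit-interest units 47, capital contributed 521,406.
Combined weights (20% profit-interest units + 80% capital contributed): Quinlan 0.0736; Tam 0.0926; Ibarra 0.2330; Orozco 0.3440; Dube 0.2568.
Proportional shares: Quinlan 369.92; Tam 465.48; Ibarra 1,170.65; Orozco 1,728.36; Dube 1,290.59.
At nearest $25: Quinlan $375; Tam $475; Ibarra $1,175; Orozco $1,725; Dube $1,300. Sum = $5,050.
Difference $5,025 − $5,050 = −$25 applied to largest allocation (Orozco): Orozco becomes $1,700.

Quinlan: $375; Tam: $475; Ibarra: $1,175; Orozco: $1,700; Dube: $1,300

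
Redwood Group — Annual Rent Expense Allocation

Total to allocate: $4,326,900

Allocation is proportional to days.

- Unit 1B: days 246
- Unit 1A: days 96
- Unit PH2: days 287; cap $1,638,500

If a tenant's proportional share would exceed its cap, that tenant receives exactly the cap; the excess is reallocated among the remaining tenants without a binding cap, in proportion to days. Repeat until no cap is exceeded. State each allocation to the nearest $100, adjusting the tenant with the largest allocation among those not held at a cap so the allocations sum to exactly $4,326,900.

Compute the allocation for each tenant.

Combined days = 629.
Pro-rata shares before constraints: Unit 1B 1,692,237.52; Unit 1A 660,385.37; Unit PH2 1,974,277.11.
Capped: Unit PH2 ($1,638,500); balance $2,688,400 reallocated over remaining days 342.
Shares after redistribution: Unit 1B 1,933,761.40 → $1,933,800; Unit 1A 754,638.60 → $754,600.

Unit 1B: $1,933,800 · Unit 1A: $754,600 · Unit PH2: $1,638,500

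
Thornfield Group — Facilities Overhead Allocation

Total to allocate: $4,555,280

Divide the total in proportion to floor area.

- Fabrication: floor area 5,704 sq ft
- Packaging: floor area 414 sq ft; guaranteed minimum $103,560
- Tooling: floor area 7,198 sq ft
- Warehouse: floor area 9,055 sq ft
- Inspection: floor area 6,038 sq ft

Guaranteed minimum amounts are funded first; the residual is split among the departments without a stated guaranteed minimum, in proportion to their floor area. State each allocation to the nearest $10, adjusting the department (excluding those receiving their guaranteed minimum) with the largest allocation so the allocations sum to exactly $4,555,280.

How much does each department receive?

Fund the minimums — Packaging $103,560. Residual $4,451,720.
Residual split over remaining floor area 27,995: Fabrication 907,040.93 → $907,040; Tooling 1,144,614.42 → $1,144,610; Warehouse 1,439,911.58 → $1,439,910; Inspection 960,153.08 → $960,150.
Rounding difference +$10 applied to Warehouse → $1,439,920.

Fabrication: $907,040 · Packaging: $103,560 · Tooling: $1,144,610 · Warehouse: $1,439,920 · Inspection: $960,150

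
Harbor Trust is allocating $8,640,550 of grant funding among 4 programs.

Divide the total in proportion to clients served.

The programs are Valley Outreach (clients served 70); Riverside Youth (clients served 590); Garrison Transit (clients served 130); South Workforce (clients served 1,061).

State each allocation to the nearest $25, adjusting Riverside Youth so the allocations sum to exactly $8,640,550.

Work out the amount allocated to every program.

Valley Outreach: $326,775 | Riverside Youth: $2,754,125 | Garrison Transit: $606,850 | South Workforce: $4,952,800

Sum of clients served: 1,851.
Raw shares: Valley Outreach 70/1,851 × $8,640,550 = 326,763.10; Riverside Youth 590/1,851 × $8,640,550 = 2,754,146.14; Garrison Transit 130/1,851 × $8,640,550 = 606,845.76; South Workforce 1,061/1,851 × $8,640,550 = 4,952,795.00.
At nearest $25: Valley Outreach $326,775; Riverside Youth $2,754,150; Garrison Transit $606,850; South Workforce $4,952,800. Sum = $8,640,575.
Difference $8,640,550 − $8,640,575 = −$25 applied to Riverside Youth: Riverside Youth becomes $2,754,125.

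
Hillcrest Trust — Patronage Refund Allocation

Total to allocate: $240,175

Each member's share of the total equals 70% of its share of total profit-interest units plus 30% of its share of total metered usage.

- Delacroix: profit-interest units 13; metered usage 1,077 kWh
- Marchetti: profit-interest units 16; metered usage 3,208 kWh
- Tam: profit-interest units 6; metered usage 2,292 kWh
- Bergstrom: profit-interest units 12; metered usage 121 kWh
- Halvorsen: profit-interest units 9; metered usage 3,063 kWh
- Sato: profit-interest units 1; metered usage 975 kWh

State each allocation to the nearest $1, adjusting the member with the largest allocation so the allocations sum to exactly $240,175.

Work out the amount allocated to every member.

Totals — profit-interest units 57, metered usage 10,736.
Composite weights (70% profit-interest units + 30% metered usage): Delacroix 0.1897; Marchetti 0.2861; Tam 0.1377; Bergstrom 0.1507; Halvorsen 0.1961; Sato 0.0395.
Pro-rata amounts: Delacroix 45,571.80; Marchetti 68,722.13; Tam 33,079.40; Bergstrom 36,206.28; Halvorsen 47,102.37; Sato 9,493.03.
At nearest $1: Delacroix $45,572; Marchetti $68,722; Tam $33,079; Bergstrom $36,206; Halvorsen $47,102; Sato $9,493. Sum = $240,174.
Difference $240,175 − $240,174 = +$1 applied to largest allocation (Marchetti): Marchetti becomes $68,723.

Delacroix: $45,572; Marchetti: $68,723; Tam: $33,079; Bergstrom: $36,206; Halvorsen: $47,102; Sato: $9,493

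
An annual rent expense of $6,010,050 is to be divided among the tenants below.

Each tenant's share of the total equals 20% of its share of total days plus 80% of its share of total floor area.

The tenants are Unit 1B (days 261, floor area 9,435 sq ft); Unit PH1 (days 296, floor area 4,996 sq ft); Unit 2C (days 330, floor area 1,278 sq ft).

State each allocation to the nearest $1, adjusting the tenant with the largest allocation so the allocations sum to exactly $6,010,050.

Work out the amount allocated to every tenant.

Totals — days 887, floor area 15,709.
Combined weights (20% days + 80% floor area): Unit 1B 0.5393; Unit PH1 0.3212; Unit 2C 0.1395.
Raw shares: Unit 1B 3,241,454.04; Unit PH1 1,930,243.10; Unit 2C 838,352.86.
At nearest $1: Unit 1B $3,241,454; Unit PH1 $1,930,243; Unit 2C $838,353. Sum = $6,010,050.
No rounding difference to absorb.

Unit 1B: $3,241,454 · Unit PH1: $1,930,243 · Unit 2C: $838,353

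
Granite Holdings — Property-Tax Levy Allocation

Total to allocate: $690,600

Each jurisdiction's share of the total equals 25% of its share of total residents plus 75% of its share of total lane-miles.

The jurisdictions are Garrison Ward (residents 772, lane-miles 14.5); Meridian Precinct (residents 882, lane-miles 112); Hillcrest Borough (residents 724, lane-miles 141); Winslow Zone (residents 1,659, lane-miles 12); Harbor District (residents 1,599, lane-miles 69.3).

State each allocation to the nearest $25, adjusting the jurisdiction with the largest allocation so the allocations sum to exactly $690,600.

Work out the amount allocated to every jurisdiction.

Garrison Ward: $45,175 | Meridian Precinct: $193,325 | Hillcrest Borough: $231,550 | Winslow Zone: $68,650 | Harbor District: $151,900

Residents total 5,636; lane-miles total 348.8.
Blended shares (25% residents + 75% lane-miles): Garrison Ward 0.0654; Meridian Precinct 0.2799; Hillcrest Borough 0.3353; Winslow Zone 0.0994; Harbor District 0.2199.
Proportional shares: Garrison Ward 45,180.76; Meridian Precinct 193,332.90; Hillcrest Borough 231,556.33; Winslow Zone 68,640.24; Harbor District 151,889.78.
Rounded to nearest $25: Garrison Ward $45,175; Meridian Precinct $193,325; Hillcrest Borough $231,550; Winslow Zone $68,650; Harbor District $151,900. Sum = $690,600.
Rounded total matches; no reconciliation needed.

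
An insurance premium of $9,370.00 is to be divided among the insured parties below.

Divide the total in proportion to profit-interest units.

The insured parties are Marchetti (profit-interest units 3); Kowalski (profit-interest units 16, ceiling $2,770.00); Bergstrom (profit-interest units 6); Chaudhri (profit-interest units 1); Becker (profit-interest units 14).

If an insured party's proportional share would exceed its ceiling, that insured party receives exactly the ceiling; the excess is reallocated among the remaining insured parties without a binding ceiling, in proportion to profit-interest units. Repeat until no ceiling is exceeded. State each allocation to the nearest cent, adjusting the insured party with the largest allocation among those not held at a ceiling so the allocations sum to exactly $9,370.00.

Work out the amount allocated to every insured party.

Marchetti: $825.00 | Kowalski: $2,770.00 | Bergstrom: $1,650.00 | Chaudhri: $275.00 | Becker: $3,850.00

Profit-interest units total: 40.
Pro-rata shares before constraints: Marchetti 702.7500; Kowalski 3,748.0000; Bergstrom 1,405.5000; Chaudhri 234.2500; Becker 3,279.5000.
Capped: Kowalski ($2,770.00); balance $6,600.00 reallocated over remaining profit-interest units 24.
Remaining shares: Marchetti 825.0000 → $825.00; Bergstrom 1,650.0000 → $1,650.00; Chaudhri 275.0000 → $275.00; Becker 3,850.0000 → $3,850.00.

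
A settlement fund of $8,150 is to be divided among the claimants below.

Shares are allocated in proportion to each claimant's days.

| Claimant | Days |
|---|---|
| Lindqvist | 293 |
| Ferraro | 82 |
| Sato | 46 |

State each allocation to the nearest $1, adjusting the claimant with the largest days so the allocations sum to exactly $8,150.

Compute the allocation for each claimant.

Lindqvist: $5,673; Ferraro: $1,587; Sato: $890

Total days = 421.
Proportional shares: Lindqvist 293/421 × $8,150 = 5,672.09; Ferraro 82/421 × $8,150 = 1,587.41; Sato 46/421 × $8,150 = 890.499.
At nearest $1: Lindqvist $5,672; Ferraro $1,587; Sato $890. Sum = $8,149.
Difference $8,150 − $8,149 = +$1 applied to largest days (Lindqvist): Lindqvist becomes $5,673.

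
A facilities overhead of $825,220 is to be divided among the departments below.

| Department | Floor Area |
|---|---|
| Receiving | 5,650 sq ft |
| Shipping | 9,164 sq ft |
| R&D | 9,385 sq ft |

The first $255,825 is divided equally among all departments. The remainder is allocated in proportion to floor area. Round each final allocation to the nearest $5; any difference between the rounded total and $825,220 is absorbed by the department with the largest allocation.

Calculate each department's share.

$255,825 shared equally gives $85,275 per department.
Remainder $569,395 by floor area (total 24,199): Receiving 132,942.76 → $132,945; Shipping 215,626.09 → $215,625; R&D 220,826.15 → $220,825.
Totals: Receiving $85,275 + $132,945 = $218,220; Shipping $85,275 + $215,625 = $300,900; R&D $85,275 + $220,825 = $306,100.

Receiving: $218,220 · Shipping: $300,900 · R&D: $306,100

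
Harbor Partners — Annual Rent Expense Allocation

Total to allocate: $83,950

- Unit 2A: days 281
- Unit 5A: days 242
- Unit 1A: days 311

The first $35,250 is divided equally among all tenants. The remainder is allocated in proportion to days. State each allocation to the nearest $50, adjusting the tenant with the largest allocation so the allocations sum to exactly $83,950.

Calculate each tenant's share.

Unit 2A: $28,150; Unit 5A: $25,900; Unit 1A: $29,900

First tranche $35,250 split equally: $11,750 each.
Remainder $48,700 by days (total 834): Unit 2A 16,408.51 → $16,400; Unit 5A 14,131.18 → $14,150; Unit 1A 18,160.31 → $18,150.
Totals: Unit 2A $11,750 + $16,400 = $28,150; Unit 5A $11,750 + $14,150 = $25,900; Unit 1A $11,750 + $18,150 = $29,900.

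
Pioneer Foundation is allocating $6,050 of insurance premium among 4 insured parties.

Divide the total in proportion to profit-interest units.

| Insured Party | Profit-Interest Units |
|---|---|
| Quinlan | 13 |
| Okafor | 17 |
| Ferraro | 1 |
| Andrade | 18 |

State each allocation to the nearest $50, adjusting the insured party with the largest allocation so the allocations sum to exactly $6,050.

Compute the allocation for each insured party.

Sum of profit-interest units: 49.
Proportional shares: Quinlan 13/49 × $6,050 = 1,605.10; Okafor 17/49 × $6,050 = 2,098.98; Ferraro 1/49 × $6,050 = 123.47; Andrade 18/49 × $6,050 = 2,222.45.
After rounding ($50): Quinlan $1,600; Okafor $2,100; Ferraro $100; Andrade $2,200. Sum = $6,000.
Difference $6,050 − $6,000 = +$50 applied to largest allocation (Andrade): Andrade becomes $2,250.

Quinlan: $1,600; Okafor: $2,100; Ferraro: $100; Andrade: $2,250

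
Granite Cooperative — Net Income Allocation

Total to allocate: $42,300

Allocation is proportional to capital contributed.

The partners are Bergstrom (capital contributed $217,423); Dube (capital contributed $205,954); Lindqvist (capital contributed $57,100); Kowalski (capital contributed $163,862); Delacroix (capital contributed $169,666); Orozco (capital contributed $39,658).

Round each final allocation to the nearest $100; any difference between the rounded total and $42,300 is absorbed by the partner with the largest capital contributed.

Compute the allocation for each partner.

Bergstrom: $10,800; Dube: $10,200; Lindqvist: $2,800; Kowalski: $8,100; Delacroix: $8,400; Orozco: $2,000

Sum of capital contributed: 217,423 + 205,954 + 57,100 + 163,862 + 169,666 + 39,658 = 853,663.
Pro-rata amounts: Bergstrom 10,773.56; Dube 10,205.26; Lindqvist 2,829.37; Kowalski 8,119.55; Delacroix 8,407.15; Orozco 1,965.10.
After rounding ($100): Bergstrom $10,800; Dube $10,200; Lindqvist $2,800; Kowalski $8,100; Delacroix $8,400; Orozco $2,000. Sum = $42,300.
Sum already equals the total — no adjustment.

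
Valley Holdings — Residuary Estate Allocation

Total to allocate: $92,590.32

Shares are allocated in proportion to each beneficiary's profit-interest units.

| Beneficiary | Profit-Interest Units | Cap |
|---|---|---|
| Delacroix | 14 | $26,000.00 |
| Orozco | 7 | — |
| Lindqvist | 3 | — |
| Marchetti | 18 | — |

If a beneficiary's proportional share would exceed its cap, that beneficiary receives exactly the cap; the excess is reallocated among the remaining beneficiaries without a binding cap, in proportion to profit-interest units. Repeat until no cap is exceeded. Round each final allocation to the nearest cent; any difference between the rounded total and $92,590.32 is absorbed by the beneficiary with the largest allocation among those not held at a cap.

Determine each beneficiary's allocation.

Total profit-interest units = 42.
Pro-rata shares before constraints: Delacroix 30,863.4400; Orozco 15,431.7200; Lindqvist 6,613.5943; Marchetti 39,681.5657.
Held at cap: Delacroix ($26,000.00); remaining pool $66,590.32 reallocated over remaining profit-interest units 28.
Remaining shares: Orozco 16,647.5800 → $16,647.58; Lindqvist 7,134.6771 → $7,134.68; Marchetti 42,808.0629 → $42,808.06.

Delacroix: $26,000.00 | Orozco: $16,647.58 | Lindqvist: $7,134.68 | Marchetti: $42,808.06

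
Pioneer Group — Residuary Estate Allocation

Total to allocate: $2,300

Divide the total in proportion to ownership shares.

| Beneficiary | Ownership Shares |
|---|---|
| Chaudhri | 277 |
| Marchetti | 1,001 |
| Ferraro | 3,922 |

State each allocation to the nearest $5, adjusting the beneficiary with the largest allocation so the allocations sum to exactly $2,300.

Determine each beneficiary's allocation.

Sum of ownership shares: 5,200.
Raw shares: Chaudhri 277/5,200 × $2,300 = 122.52; Marchetti 1,001/5,200 × $2,300 = 442.75; Ferraro 3,922/5,200 × $2,300 = 1,734.73.
At nearest $5: Chaudhri $125; Marchetti $445; Ferraro $1,735. Sum = $2,305.
Difference $2,300 − $2,305 = −$5 applied to largest allocation (Ferraro): Ferraro becomes $1,730.

Chaudhri: $125 · Marchetti: $445 · Ferraro: $1,730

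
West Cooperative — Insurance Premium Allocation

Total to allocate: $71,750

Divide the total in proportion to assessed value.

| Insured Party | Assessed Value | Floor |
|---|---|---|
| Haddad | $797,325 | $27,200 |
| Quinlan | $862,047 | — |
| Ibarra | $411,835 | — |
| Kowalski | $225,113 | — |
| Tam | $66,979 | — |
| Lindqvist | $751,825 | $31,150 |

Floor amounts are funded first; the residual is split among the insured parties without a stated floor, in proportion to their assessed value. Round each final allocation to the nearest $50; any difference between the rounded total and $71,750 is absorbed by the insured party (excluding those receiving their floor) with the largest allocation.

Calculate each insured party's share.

Guaranteed amounts: Haddad $27,200; Lindqvist $31,150. Residual $13,400.
Residual split over remaining assessed value 1,565,974: Quinlan 7,376.51 → $7,400; Ibarra 3,524.06 → $3,500; Kowalski 1,926.29 → $1,950; Tam 573.14 → $550.

Haddad: $27,200; Quinlan: $7,400; Ibarra: $3,500; Kowalski: $1,950; Tam: $550; Lindqvist: $31,150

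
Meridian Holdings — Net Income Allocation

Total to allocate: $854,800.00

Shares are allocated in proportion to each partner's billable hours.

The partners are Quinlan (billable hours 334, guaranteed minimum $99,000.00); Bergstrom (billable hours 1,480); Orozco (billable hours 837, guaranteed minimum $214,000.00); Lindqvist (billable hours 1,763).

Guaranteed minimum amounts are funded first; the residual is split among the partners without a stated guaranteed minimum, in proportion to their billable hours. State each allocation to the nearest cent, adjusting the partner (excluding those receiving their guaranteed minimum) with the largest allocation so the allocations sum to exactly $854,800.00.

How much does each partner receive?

Quinlan: $99,000.00 | Bergstrom: $247,259.94 | Orozco: $214,000.00 | Lindqvist: $294,540.06

Minimums first: Quinlan $99,000.00; Orozco $214,000.00. Balance $541,800.00.
Balance split over remaining billable hours 3,243: Bergstrom 247,259.9445 → $247,259.94; Lindqvist 294,540.0555 → $294,540.06.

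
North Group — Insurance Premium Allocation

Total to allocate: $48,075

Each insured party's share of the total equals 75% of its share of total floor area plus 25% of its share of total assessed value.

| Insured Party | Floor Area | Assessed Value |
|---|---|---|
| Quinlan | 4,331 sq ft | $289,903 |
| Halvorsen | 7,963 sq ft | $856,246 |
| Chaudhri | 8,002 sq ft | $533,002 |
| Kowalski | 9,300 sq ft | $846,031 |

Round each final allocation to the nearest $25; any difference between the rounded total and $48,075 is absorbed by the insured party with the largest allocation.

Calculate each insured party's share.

Totals — floor area 29,596, assessed value 2,525,182.
Combined weights (75% floor area + 25% assessed value): Quinlan 0.1385; Halvorsen 0.2866; Chaudhri 0.2555; Kowalski 0.3194.
Raw shares: Quinlan 6,656.19; Halvorsen 13,776.53; Chaudhri 12,285.54; Kowalski 15,356.75.
At nearest $25: Quinlan $6,650; Halvorsen $13,775; Chaudhri $12,275; Kowalski $15,350. Sum = $48,050.
Difference $48,075 − $48,050 = +$25 applied to largest allocation (Kowalski): Kowalski becomes $15,375.

Quinlan: $6,650 · Halvorsen: $13,775 · Chaudhri: $12,275 · Kowalski: $15,375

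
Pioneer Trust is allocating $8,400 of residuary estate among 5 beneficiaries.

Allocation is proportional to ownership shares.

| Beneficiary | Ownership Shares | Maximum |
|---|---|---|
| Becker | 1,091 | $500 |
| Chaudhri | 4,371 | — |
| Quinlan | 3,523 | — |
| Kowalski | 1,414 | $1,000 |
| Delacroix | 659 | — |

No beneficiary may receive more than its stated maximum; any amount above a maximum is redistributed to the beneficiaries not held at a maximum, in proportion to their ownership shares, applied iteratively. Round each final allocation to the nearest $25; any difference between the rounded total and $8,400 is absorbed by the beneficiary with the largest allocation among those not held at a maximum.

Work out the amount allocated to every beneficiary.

Sum of ownership shares: 11,058.
Unconstrained shares: Becker 828.76; Chaudhri 3,320.35; Quinlan 2,676.18; Kowalski 1,074.12; Delacroix 500.60.
Cap binds for Becker ($500), Kowalski ($1,000); remaining pool $6,900 reallocated over remaining ownership shares 8,553.
Redistributed shares: Chaudhri 3,526.24 → $3,525; Quinlan 2,842.13 → $2,850; Delacroix 531.64 → $525.

Becker: $500; Chaudhri: $3,525; Quinlan: $2,850; Kowalski: $1,000; Delacroix: $525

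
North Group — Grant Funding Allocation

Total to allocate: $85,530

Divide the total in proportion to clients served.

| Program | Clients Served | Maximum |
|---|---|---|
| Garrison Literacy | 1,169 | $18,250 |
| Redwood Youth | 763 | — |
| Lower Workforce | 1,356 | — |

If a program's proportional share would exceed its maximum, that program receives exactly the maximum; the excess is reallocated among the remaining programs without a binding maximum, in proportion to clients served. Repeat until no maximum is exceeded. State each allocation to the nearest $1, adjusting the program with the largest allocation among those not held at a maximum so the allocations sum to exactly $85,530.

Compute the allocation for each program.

Garrison Literacy: $18,250 | Redwood Youth: $24,226 | Lower Workforce: $43,054

Combined clients served = 3,288.
Proportional shares (ignoring caps): Garrison Literacy 30,408.93; Redwood Youth 19,847.75; Lower Workforce 35,273.32.
Capped: Garrison Literacy ($18,250); remaining pool $67,280 reallocated over remaining clients served 2,119.
Remaining shares: Redwood Youth 24,225.88 → $24,226; Lower Workforce 43,054.12 → $43,054.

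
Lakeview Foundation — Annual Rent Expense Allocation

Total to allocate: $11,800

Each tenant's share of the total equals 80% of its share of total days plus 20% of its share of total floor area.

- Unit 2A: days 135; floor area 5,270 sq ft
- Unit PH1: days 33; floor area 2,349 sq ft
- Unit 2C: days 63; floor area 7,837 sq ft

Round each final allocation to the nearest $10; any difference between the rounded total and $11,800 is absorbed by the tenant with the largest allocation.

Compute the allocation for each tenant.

Unit 2A: $6,320 | Unit PH1: $1,710 | Unit 2C: $3,770

Days total 231; floor area total 15,456.
Blended shares (80% days + 20% floor area): Unit 2A 0.5357; Unit PH1 0.1447; Unit 2C 0.3196.
Proportional shares: Unit 2A 6,321.57; Unit PH1 1,707.24; Unit 2C 3,771.19.
After rounding ($10): Unit 2A $6,320; Unit PH1 $1,710; Unit 2C $3,770. Sum = $11,800.
No rounding difference to absorb.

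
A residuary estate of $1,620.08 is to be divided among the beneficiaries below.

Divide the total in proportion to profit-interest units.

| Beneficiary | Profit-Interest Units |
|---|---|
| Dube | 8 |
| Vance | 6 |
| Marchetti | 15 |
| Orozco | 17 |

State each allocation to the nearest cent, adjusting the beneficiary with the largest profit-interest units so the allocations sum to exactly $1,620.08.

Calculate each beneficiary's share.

Dube: $281.75; Vance: $211.31; Marchetti: $528.29; Orozco: $598.73

Combined profit-interest units = 8 + 6 + 15 + 17 = 46.
Proportional shares: Dube 281.7530; Vance 211.3148; Marchetti 528.2870; Orozco 598.7252.
After rounding (cent): Dube $281.75; Vance $211.31; Marchetti $528.29; Orozco $598.73. Sum = $1,620.08.
Sum already equals the total — no adjustment.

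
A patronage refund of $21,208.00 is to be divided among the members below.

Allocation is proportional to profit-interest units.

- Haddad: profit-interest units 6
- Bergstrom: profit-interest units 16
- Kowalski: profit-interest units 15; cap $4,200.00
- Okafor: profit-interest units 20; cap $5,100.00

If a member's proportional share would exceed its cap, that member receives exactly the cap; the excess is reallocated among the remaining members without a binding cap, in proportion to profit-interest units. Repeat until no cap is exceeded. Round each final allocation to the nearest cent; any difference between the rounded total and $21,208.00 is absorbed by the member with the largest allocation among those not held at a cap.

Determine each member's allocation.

Haddad: $3,247.64 · Bergstrom: $8,660.36 · Kowalski: $4,200.00 · Okafor: $5,100.00

Total profit-interest units = 57.
Proportional shares (ignoring caps): Haddad 2,232.4211; Bergstrom 5,953.1228; Kowalski 5,581.0526; Okafor 7,441.4035.
Capped: Kowalski ($4,200.00), Okafor ($5,100.00); remaining pool $11,908.00 reallocated over remaining profit-interest units 22.
Remaining shares: Haddad 3,247.6364 → $3,247.64; Bergstrom 8,660.3636 → $8,660.36.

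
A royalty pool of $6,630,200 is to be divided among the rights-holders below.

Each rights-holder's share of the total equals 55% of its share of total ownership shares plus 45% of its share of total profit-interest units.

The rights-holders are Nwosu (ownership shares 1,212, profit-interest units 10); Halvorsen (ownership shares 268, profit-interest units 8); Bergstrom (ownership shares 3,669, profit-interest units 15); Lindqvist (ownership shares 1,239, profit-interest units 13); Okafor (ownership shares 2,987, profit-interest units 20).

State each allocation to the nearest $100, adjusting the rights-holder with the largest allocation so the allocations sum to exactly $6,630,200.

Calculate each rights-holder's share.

Nwosu: $923,500 · Halvorsen: $465,900 · Bergstrom: $2,105,200 · Lindqvist: $1,069,600 · Okafor: $2,066,000

Ownership shares total 9,375; profit-interest units total 66.
Combined weights (55% ownership shares + 45% profit-interest units): Nwosu 0.1393; Halvorsen 0.0703; Bergstrom 0.3175; Lindqvist 0.1613; Okafor 0.3116.
Pro-rata amounts: Nwosu 923,492.83; Halvorsen 465,891.70; Bergstrom 2,105,225.93; Lindqvist 1,069,612.80; Okafor 2,065,976.75.
After rounding ($100): Nwosu $923,500; Halvorsen $465,900; Bergstrom $2,105,200; Lindqvist $1,069,600; Okafor $2,066,000. Sum = $6,630,200.
No rounding difference to absorb.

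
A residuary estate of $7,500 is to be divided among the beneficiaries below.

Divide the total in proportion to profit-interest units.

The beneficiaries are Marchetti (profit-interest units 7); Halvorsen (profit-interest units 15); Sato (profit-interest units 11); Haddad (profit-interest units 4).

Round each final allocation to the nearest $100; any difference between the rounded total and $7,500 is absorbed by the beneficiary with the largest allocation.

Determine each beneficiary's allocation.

Marchetti: $1,400 | Halvorsen: $3,100 | Sato: $2,200 | Haddad: $800

Profit-interest units total: 37.
Unrounded shares: Marchetti 7/37 × $7,500 = 1,418.92; Halvorsen 15/37 × $7,500 = 3,040.54; Sato 11/37 × $7,500 = 2,229.73; Haddad 4/37 × $7,500 = 810.81.
Rounded to nearest $100: Marchetti $1,400; Halvorsen $3,000; Sato $2,200; Haddad $800. Sum = $7,400.
Difference $7,500 − $7,400 = +$100 applied to largest allocation (Halvorsen): Halvorsen becomes $3,100.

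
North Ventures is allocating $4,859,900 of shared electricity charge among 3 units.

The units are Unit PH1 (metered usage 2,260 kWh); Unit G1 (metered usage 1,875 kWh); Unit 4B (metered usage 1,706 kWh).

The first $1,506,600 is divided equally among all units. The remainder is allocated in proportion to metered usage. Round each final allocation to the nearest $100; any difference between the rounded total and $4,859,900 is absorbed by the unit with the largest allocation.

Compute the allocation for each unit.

First tranche $1,506,600 split equally: $502,200 each.
Remainder $3,353,300 by metered usage (total 5,841): Unit PH1 1,297,459.00 → $1,297,500; Unit G1 1,076,431.69 → $1,076,400; Unit 4B 979,409.31 → $979,400.
Totals: Unit PH1 $502,200 + $1,297,500 = $1,799,700; Unit G1 $502,200 + $1,076,400 = $1,578,600; Unit 4B $502,200 + $979,400 = $1,481,600.

Unit PH1: $1,799,700; Unit G1: $1,578,600; Unit 4B: $1,481,600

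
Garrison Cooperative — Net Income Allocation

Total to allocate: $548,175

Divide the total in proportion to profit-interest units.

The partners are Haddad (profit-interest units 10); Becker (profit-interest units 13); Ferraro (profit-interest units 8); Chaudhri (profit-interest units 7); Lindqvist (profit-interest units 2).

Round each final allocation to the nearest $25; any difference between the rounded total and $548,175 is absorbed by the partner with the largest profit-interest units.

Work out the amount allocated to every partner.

Sum of profit-interest units: 10 + 13 + 8 + 7 + 2 = 40.
Proportional shares: Haddad 137,043.75; Becker 178,156.88; Ferraro 109,635.00; Chaudhri 95,930.62; Lindqvist 27,408.75.
Rounded to nearest $25: Haddad $137,050; Becker $178,150; Ferraro $109,625; Chaudhri $95,925; Lindqvist $27,400. Sum = $548,150.
Difference $548,175 − $548,150 = +$25 applied to largest profit-interest units (Becker): Becker becomes $178,175.

Haddad: $137,050 · Becker: $178,175 · Ferraro: $109,625 · Chaudhri: $95,925 · Lindqvist: $27,400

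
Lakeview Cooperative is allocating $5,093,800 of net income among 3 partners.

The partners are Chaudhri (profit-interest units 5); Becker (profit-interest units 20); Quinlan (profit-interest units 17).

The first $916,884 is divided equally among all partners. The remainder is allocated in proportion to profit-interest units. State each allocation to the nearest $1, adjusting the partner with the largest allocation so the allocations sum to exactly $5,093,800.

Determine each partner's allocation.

Chaudhri: $802,880; Becker: $2,294,636; Quinlan: $1,996,284

First tranche $916,884 split equally: $305,628 each.
Remainder $4,176,916 by profit-interest units (total 42): Chaudhri 497,251.90 → $497,252; Becker 1,989,007.62 → $1,989,008; Quinlan 1,690,656.48 → $1,690,656.
Totals: Chaudhri $305,628 + $497,252 = $802,880; Becker $305,628 + $1,989,008 = $2,294,636; Quinlan $305,628 + $1,690,656 = $1,996,284.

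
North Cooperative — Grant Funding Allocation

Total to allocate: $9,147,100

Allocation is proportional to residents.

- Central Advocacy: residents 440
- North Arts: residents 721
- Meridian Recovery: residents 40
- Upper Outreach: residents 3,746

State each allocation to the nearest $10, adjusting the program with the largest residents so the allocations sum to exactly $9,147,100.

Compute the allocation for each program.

Central Advocacy: $813,570 | North Arts: $1,333,140 | Meridian Recovery: $73,960 | Upper Outreach: $6,926,430

Combined residents = 440 + 721 + 40 + 3,746 = 4,947.
Raw shares: Central Advocacy 813,568.63; North Arts 1,333,143.14; Meridian Recovery 73,960.78; Upper Outreach 6,926,427.45.
Rounded to nearest $10: Central Advocacy $813,570; North Arts $1,333,140; Meridian Recovery $73,960; Upper Outreach $6,926,430. Sum = $9,147,100.
Sum already equals the total — no adjustment.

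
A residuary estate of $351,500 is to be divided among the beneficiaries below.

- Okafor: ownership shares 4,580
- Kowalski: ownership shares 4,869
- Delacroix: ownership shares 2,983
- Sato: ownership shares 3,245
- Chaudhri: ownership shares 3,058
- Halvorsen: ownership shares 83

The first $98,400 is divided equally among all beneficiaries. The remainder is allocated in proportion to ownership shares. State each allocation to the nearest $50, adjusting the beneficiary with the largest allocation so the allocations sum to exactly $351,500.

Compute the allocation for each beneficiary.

$98,400 shared equally gives $16,400 per beneficiary.
Remainder $253,100 by ownership shares (total 18,818): Okafor 61,600.49 → $61,600; Kowalski 65,487.51 → $65,500; Delacroix 40,121.02 → $40,100; Sato 43,644.89 → $43,650; Chaudhri 41,129.76 → $41,150; Halvorsen 1,116.34 → $1,100.
Totals: Okafor $16,400 + $61,600 = $78,000; Kowalski $16,400 + $65,500 = $81,900; Delacroix $16,400 + $40,100 = $56,500; Sato $16,400 + $43,650 = $60,050; Chaudhri $16,400 + $41,150 = $57,550; Halvorsen $16,400 + $1,100 = $17,500.

Okafor: $78,000 | Kowalski: $81,900 | Delacroix: $56,500 | Sato: $60,050 | Chaudhri: $57,550 | Halvorsen: $17,500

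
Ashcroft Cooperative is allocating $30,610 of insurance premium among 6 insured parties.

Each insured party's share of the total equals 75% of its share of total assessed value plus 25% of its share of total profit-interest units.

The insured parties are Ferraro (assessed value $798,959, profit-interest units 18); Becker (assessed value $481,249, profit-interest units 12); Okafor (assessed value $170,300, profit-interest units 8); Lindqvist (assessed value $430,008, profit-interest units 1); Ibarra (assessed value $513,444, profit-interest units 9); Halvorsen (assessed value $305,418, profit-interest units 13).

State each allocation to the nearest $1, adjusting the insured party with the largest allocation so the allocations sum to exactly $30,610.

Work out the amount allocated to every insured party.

Totals — assessed value 2,699,378, profit-interest units 61.
Composite weights (75% assessed value + 25% profit-interest units): Ferraro 0.2958; Becker 0.1829; Okafor 0.0801; Lindqvist 0.1236; Ibarra 0.1795; Halvorsen 0.1381.
Unrounded shares: Ferraro 9,053.05; Becker 5,598.31; Okafor 2,451.96; Lindqvist 3,782.56; Ibarra 5,495.76; Halvorsen 4,228.36.
After rounding ($1): Ferraro $9,053; Becker $5,598; Okafor $2,452; Lindqvist $3,783; Ibarra $5,496; Halvorsen $4,228. Sum = $30,610.
Sum already equals the total — no adjustment.

Ferraro: $9,053 · Becker: $5,598 · Okafor: $2,452 · Lindqvist: $3,783 · Ibarra: $5,496 · Halvorsen: $4,228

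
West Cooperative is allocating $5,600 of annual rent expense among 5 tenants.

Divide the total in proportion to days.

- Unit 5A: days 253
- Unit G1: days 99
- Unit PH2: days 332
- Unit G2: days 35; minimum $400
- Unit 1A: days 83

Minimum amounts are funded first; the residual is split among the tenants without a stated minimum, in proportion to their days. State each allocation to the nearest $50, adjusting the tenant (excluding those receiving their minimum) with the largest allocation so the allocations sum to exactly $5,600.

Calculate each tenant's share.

Unit 5A: $1,700 · Unit G1: $650 · Unit PH2: $2,300 · Unit G2: $400 · Unit 1A: $550

Minimums first: Unit G2 $400. Residual $5,200.
Residual split over remaining days 767: Unit 5A 1,715.25 → $1,700; Unit G1 671.19 → $650; Unit PH2 2,250.85 → $2,250; Unit 1A 562.71 → $550.
Rounding difference +$50 applied to Unit PH2 → $2,300.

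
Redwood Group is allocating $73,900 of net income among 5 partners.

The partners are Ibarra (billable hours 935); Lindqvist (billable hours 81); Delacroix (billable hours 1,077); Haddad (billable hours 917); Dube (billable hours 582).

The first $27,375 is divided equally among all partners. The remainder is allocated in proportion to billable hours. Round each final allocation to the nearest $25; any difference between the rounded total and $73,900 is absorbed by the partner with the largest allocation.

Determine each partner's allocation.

$27,375 shared equally gives $5,475 per partner.
Remainder $46,525 by billable hours (total 3,592): Ibarra 12,110.49 → $12,100; Lindqvist 1,049.14 → $1,050; Delacroix 13,949.73 → $13,950; Haddad 11,877.35 → $11,875; Dube 7,538.29 → $7,550.
Totals: Ibarra $5,475 + $12,100 = $17,575; Lindqvist $5,475 + $1,050 = $6,525; Delacroix $5,475 + $13,950 = $19,425; Haddad $5,475 + $11,875 = $17,350; Dube $5,475 + $7,550 = $13,025.

Ibarra: $17,575 · Lindqvist: $6,525 · Delacroix: $19,425 · Haddad: $17,350 · Dube: $13,025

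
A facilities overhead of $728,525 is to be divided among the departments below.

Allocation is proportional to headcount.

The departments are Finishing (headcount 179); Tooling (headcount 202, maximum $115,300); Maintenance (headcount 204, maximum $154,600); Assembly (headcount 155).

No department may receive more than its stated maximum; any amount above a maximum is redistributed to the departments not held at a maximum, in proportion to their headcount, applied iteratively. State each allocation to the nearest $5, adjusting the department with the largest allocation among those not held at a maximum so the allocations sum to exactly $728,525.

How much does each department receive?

Total headcount = 740.
Pro-rata shares before constraints: Finishing 176,224.29; Tooling 198,867.64; Maintenance 200,836.62; Assembly 152,596.45.
Held at cap: Tooling ($115,300), Maintenance ($154,600); balance $458,625 reallocated over remaining headcount 334.
Remaining shares: Finishing 245,790.04 → $245,790; Assembly 212,834.96 → $212,835.

Finishing: $245,790; Tooling: $115,300; Maintenance: $154,600; Assembly: $212,835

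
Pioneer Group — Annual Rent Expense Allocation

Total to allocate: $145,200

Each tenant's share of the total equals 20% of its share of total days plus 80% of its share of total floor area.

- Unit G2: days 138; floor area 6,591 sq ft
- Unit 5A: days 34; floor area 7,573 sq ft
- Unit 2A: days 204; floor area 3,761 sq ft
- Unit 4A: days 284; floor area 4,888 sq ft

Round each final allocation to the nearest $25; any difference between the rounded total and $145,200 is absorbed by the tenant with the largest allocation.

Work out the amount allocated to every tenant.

Days total 660; floor area total 22,813.
Combined weights (20% days + 80% floor area): Unit G2 0.2729; Unit 5A 0.2759; Unit 2A 0.1937; Unit 4A 0.2575.
Pro-rata amounts: Unit G2 39,632.28; Unit 5A 40,056.46; Unit 2A 28,126.39; Unit 4A 37,384.88.
After rounding ($25): Unit G2 $39,625; Unit 5A $40,050; Unit 2A $28,125; Unit 4A $37,375. Sum = $145,175.
Difference $145,200 − $145,175 = +$25 applied to largest allocation (Unit 5A): Unit 5A becomes $40,075.

Unit G2: $39,625 | Unit 5A: $40,075 | Unit 2A: $28,125 | Unit 4A: $37,375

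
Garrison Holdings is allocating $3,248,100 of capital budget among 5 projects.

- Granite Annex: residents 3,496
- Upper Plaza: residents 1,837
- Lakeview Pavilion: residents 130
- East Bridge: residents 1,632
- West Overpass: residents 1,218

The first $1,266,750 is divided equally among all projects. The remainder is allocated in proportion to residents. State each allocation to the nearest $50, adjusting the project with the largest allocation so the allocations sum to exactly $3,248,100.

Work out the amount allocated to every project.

First tranche $1,266,750 split equally: $253,350 each.
Remainder $1,981,350 by residents (total 8,313): Granite Annex 833,249.08 → $833,250; Upper Plaza 437,837.12 → $437,850; Lakeview Pavilion 30,984.66 → $31,000; East Bridge 388,976.69 → $389,000; West Overpass 290,302.45 → $290,300.
Rounding difference −$50 on remainder applied to Granite Annex.
Totals: Granite Annex $253,350 + $833,200 = $1,086,550; Upper Plaza $253,350 + $437,850 = $691,200; Lakeview Pavilion $253,350 + $31,000 = $284,350; East Bridge $253,350 + $389,000 = $642,350; West Overpass $253,350 + $290,300 = $543,650.

Granite Annex: $1,086,550 · Upper Plaza: $691,200 · Lakeview Pavilion: $284,350 · East Bridge: $642,350 · West Overpass: $543,650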